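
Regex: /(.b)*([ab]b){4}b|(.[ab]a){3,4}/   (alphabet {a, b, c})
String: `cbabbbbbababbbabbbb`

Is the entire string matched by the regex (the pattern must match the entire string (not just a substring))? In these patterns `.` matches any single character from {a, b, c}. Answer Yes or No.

Yes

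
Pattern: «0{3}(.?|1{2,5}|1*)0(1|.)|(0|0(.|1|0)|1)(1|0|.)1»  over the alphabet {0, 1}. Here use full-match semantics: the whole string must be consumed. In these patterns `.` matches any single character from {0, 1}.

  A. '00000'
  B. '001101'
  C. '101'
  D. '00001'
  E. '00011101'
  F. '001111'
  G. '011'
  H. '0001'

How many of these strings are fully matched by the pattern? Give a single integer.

A. '00000' → match
B. '001101' → no match
C. '101' → match
D. '00001' → match
E. '00011101' → match
F. '001111' → no match
G. '011' → match
H. '0001' → match
Total matched: 6

6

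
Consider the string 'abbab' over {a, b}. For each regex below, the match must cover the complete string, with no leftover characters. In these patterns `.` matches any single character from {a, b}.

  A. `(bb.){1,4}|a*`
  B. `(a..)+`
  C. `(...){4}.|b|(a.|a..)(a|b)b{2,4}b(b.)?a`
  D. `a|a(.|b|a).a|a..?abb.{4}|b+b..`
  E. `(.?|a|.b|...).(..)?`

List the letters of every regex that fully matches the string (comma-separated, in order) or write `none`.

A → no match
B → no match
C → no match
D → no match
E → match

E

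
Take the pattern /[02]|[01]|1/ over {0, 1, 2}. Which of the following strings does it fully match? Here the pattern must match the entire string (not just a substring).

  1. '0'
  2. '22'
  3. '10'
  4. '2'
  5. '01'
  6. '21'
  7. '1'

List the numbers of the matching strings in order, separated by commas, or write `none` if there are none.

1, 4, 7

1 → match
2 → no match
3 → no match
4 → match
5 → no match
6 → no match
7 → match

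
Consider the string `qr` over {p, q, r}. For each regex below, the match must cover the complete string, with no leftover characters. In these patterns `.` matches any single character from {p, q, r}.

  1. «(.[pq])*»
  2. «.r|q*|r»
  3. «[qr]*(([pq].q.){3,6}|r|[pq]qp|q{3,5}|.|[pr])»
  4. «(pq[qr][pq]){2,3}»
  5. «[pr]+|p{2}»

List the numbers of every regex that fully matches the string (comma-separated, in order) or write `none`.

2, 3

1 → no match
2 → match
3 → match
4 → no match — must start with `pq`
5 → no match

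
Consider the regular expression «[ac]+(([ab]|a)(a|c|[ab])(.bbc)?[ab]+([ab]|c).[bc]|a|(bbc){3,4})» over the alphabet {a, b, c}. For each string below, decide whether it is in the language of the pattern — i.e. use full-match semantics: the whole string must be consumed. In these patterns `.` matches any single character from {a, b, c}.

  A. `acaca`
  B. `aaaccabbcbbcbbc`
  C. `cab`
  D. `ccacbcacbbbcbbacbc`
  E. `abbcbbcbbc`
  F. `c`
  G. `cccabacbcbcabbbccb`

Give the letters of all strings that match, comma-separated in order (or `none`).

A, B, E

A. `acaca` → match
B → match
C. `cab` → no match
D → no match
E. `abbcbbcbbc` → match
F. `c` → no match
G → no match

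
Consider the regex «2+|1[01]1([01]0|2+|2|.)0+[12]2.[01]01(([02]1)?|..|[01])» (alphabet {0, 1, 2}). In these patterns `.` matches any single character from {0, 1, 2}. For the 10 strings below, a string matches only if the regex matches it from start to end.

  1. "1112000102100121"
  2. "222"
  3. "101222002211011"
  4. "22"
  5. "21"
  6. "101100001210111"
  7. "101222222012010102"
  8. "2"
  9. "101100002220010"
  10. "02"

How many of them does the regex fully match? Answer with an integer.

6

1 → no match
2 → match
3 → match
4 → match
5 → no match
6 → no match
7 → match
8 → match
9 → match
10 → no match
Total matched: 6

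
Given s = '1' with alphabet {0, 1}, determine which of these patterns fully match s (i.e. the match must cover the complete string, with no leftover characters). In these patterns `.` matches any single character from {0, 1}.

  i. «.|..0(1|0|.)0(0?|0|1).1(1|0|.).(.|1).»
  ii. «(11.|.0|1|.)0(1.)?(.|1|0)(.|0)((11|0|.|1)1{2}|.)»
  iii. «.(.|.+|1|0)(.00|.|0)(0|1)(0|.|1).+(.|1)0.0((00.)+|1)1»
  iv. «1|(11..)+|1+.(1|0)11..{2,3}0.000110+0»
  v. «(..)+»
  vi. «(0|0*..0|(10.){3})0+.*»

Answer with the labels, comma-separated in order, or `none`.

i → match
ii → no match
iii → no match
iv → match
v → no match
vi → no match

i, iv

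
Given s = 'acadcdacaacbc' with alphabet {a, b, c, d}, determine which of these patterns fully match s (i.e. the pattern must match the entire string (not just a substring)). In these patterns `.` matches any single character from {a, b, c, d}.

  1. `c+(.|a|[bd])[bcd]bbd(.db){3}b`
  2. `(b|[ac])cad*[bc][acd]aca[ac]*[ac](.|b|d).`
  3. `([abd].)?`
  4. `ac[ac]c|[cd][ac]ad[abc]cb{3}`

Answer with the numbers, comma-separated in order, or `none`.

1 → no match — must start with 'c'
2 → match
3 → no match
4 → no match

2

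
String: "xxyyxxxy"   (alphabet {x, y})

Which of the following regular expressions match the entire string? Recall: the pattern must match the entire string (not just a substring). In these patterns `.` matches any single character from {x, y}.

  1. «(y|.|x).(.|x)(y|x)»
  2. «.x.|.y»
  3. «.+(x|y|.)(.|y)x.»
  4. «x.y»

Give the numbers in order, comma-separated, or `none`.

1 → no match
2 → no match
3 → match
4 → no match

3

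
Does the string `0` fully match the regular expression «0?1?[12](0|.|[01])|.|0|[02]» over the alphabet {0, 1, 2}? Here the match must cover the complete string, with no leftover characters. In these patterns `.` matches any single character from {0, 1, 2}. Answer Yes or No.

Yes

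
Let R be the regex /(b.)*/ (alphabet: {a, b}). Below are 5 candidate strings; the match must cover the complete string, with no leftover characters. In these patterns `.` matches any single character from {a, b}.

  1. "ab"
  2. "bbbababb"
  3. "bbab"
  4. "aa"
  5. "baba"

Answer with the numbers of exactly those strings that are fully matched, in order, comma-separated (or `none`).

1 → no match
2 → match
3 → no match
4 → no match
5 → match

2, 5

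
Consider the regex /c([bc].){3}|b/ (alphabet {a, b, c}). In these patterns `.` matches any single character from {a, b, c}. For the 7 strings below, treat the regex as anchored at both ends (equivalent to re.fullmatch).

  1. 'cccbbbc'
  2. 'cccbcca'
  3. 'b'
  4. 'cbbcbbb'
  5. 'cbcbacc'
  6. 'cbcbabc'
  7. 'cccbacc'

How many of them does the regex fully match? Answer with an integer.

1 → match
2 → match
3 → match
4 → match
5 → match
6 → match
7 → match
Total matched: 7

7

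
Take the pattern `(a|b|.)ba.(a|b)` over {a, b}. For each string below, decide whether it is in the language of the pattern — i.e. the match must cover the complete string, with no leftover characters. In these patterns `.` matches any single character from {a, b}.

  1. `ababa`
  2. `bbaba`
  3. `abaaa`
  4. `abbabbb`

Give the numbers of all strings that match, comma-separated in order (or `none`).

1. `ababa` → match
2. `bbaba` → match
3. `abaaa` → match
4. `abbabbb` → no match

1, 2, 3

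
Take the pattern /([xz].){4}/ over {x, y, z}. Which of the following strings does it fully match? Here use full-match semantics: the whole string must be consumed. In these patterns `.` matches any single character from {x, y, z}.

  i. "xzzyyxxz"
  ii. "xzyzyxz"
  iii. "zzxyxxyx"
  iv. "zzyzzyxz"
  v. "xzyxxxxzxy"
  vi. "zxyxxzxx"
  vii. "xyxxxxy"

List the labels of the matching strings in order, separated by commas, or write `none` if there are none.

i → no match
ii → no match
iii → no match
iv → no match
v → no match
vi → no match
vii → no match

none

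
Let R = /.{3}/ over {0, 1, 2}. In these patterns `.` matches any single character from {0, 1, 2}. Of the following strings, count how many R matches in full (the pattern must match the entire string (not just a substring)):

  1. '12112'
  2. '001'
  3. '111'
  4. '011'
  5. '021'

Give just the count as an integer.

4

1 → no match
2 → match
3 → match
4 → match
5 → match
Total matched: 4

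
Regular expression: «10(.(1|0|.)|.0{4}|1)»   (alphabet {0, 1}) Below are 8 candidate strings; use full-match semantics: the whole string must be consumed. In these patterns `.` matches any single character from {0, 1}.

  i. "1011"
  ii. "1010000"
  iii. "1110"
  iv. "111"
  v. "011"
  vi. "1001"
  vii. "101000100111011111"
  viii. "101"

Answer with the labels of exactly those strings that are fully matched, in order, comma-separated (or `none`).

i, ii, vi, viii

i → match
ii → match
iii → no match — must start with "10"
iv → no match — must start with "10"
v → no match — must start with "10"
vi → match
vii → no match
viii → match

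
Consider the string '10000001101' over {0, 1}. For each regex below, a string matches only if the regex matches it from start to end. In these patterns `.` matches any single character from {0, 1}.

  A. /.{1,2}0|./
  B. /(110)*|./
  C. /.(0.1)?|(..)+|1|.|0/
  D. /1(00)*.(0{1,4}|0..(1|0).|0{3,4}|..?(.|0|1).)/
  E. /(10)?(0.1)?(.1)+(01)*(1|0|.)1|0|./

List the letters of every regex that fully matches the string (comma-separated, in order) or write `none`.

D

A → no match
B → no match
C → no match
D → match
E → no match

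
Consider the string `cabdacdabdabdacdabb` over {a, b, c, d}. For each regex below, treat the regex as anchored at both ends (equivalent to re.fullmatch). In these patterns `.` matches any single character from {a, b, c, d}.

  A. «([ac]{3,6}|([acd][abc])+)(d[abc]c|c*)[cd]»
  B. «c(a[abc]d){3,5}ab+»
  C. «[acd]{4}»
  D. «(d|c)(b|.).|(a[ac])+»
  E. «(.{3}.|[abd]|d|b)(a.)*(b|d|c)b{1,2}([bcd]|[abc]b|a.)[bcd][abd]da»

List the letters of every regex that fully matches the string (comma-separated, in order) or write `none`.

B

A → no match
B → match
C → no match
D → no match
E → no match — must end with `da`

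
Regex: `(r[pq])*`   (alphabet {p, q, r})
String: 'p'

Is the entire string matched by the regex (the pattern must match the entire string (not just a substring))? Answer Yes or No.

No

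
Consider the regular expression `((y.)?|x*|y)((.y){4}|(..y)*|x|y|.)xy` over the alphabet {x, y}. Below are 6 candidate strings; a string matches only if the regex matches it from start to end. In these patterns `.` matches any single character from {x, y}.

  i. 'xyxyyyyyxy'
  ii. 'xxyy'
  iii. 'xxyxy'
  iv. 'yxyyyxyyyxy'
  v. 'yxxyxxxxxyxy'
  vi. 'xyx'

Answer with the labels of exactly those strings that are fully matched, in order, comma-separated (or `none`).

i, iii, iv

i. 'xyxyyyyyxy' → match
ii. 'xxyy' → no match — must end with 'xy'
iii. 'xxyxy' → match
iv. 'yxyyyxyyyxy' → match
v. 'yxxyxxxxxyxy' → no match
vi. 'xyx' → no match — must end with 'xy'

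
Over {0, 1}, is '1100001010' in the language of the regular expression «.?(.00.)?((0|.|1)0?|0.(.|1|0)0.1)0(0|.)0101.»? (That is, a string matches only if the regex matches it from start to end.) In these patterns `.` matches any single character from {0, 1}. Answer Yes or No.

Yes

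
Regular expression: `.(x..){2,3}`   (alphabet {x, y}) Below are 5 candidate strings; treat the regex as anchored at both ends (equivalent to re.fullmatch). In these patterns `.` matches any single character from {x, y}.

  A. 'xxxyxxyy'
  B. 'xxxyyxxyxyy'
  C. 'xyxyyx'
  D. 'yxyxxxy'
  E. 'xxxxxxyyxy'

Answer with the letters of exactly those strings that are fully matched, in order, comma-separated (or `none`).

D

A → no match
B → no match
C → no match
D → match
E → no match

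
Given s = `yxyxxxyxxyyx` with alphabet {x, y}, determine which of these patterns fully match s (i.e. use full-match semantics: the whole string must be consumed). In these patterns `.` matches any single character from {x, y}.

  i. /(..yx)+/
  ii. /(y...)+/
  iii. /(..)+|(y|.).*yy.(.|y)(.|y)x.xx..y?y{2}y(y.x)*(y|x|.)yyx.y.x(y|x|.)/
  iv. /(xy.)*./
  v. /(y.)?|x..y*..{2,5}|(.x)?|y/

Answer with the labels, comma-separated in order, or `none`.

i, iii

i → match
ii → no match
iii → match
iv → no match
v → no match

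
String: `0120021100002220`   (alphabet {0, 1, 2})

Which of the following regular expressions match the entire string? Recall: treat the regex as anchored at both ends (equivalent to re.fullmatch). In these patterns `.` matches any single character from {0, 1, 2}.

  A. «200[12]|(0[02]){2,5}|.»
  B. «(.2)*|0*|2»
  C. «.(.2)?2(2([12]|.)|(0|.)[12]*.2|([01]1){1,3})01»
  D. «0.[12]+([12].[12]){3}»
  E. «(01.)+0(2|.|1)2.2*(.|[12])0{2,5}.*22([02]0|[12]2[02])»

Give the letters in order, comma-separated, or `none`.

A → no match
B → no match
C → no match — must end with `01`
D → no match
E → match

E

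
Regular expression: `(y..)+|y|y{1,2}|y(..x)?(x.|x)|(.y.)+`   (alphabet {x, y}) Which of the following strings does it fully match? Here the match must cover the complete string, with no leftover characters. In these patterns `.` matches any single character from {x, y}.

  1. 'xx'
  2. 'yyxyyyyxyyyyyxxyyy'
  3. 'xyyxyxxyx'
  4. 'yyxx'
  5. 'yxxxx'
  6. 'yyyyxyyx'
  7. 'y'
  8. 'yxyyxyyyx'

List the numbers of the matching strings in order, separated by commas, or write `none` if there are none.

1. 'xx' → no match
2 → match
3. 'xyyxyxxyx' → match
4. 'yyxx' → no match
5. 'yxxxx' → match
6. 'yyyyxyyx' → no match
7. 'y' → match
8. 'yxyyxyyyx' → match

2, 3, 5, 7, 8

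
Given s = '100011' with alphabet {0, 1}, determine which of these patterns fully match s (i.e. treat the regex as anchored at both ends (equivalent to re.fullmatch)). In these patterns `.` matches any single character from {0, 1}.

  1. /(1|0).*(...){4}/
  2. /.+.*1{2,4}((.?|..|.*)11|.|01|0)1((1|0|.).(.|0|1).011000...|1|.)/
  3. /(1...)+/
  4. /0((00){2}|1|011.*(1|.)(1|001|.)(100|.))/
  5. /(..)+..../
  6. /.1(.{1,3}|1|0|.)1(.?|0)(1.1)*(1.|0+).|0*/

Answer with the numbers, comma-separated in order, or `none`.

1 → no match
2 → no match
3 → no match
4 → no match — must start with '0'
5 → match
6 → no match

5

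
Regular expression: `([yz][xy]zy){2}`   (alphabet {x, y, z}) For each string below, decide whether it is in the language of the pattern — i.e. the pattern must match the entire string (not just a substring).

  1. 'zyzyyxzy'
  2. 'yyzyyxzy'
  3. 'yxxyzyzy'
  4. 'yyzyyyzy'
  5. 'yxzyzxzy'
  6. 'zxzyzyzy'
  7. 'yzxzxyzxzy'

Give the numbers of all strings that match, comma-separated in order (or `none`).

1 → match
2 → match
3 → no match
4 → match
5 → match
6 → match
7 → no match

1, 2, 4, 5, 6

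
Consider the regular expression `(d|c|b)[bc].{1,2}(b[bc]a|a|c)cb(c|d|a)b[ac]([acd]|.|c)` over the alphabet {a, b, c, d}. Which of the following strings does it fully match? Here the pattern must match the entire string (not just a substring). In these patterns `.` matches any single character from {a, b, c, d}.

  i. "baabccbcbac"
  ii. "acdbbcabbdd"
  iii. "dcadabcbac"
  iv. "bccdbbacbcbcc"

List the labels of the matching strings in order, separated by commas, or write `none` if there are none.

i → no match
ii → no match
iii → no match
iv → match

iv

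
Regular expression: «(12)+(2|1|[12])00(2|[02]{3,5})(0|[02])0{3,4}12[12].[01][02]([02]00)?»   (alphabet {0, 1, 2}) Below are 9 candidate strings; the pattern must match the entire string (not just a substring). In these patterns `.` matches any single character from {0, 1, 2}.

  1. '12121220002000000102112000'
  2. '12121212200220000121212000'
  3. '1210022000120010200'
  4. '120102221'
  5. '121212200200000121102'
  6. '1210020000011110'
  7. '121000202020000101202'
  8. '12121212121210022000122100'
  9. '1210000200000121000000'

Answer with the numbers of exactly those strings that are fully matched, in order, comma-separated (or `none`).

1 → no match
2 → match
3 → no match
4 → no match
5 → match
6 → no match
7 → no match
8 → match
9 → match

2, 5, 8, 9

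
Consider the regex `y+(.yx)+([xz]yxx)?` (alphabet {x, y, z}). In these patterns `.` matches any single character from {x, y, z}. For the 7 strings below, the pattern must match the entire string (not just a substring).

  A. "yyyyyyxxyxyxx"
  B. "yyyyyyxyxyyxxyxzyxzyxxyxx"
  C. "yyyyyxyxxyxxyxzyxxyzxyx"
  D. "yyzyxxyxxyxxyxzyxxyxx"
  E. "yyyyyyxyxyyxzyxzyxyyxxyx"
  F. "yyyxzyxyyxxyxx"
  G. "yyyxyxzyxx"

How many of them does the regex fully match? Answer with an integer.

A → no match
B → match
C → no match
D → match
E → match
F → match
G. "yyyxyxzyxx" → match
Total matched: 5

5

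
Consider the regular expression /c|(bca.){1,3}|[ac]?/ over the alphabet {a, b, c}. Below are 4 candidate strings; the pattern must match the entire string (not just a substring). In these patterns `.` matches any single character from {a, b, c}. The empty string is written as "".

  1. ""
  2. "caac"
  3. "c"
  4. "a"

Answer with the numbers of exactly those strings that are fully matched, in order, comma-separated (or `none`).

1, 3, 4

1 → match
2 → no match
3 → match
4 → match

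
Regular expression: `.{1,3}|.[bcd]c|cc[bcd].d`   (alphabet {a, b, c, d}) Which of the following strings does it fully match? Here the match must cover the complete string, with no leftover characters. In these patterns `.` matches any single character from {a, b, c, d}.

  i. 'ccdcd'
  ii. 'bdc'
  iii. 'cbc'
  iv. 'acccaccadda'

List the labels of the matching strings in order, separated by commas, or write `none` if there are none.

i, ii, iii

i → match
ii → match
iii → match
iv → no match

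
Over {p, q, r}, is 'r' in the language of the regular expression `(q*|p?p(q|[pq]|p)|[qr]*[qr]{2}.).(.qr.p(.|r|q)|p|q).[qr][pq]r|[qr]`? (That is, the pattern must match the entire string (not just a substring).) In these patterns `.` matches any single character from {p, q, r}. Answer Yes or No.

Yes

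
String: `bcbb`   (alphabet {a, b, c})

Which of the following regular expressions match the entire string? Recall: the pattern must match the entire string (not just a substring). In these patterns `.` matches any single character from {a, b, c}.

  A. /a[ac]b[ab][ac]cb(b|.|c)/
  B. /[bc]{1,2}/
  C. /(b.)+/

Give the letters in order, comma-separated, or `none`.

C

A → no match — must start with `a`
B → no match
C → match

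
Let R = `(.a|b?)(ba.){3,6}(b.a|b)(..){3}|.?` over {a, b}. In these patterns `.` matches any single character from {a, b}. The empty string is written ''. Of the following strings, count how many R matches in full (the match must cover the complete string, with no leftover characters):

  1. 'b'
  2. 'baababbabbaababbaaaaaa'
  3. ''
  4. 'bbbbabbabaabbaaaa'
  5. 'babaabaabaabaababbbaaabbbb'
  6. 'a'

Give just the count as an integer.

1. 'b' → match
2 → match
3. '' → match
4 → no match
5 → match
6. 'a' → match
Total matched: 5

5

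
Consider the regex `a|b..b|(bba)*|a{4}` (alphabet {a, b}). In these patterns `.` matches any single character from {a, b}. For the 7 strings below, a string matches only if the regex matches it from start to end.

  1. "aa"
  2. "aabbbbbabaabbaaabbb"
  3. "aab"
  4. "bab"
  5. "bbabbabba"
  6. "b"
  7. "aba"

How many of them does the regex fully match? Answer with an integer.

1 → no match
2 → no match
3 → no match
4 → no match
5 → match
6 → no match
7 → no match
Total matched: 1

1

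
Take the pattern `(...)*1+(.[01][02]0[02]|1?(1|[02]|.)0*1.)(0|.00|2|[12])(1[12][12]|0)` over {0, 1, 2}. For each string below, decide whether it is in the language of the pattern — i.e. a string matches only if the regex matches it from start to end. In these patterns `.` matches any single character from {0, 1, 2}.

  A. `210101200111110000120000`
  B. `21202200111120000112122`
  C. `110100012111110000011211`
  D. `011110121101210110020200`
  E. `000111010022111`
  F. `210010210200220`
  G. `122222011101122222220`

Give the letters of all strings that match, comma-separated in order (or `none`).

A, B, D, E

A → match
B → match
C → no match
D → match
E → match
F → no match
G → no match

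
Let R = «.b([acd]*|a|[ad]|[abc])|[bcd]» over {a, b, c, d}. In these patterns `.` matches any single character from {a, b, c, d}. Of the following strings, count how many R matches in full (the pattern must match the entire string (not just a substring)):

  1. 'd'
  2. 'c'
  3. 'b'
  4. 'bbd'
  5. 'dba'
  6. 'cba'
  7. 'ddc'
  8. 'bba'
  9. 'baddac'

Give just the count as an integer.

1 → match
2 → match
3 → match
4 → match
5 → match
6 → match
7 → no match
8 → match
9 → no match
Total matched: 7

7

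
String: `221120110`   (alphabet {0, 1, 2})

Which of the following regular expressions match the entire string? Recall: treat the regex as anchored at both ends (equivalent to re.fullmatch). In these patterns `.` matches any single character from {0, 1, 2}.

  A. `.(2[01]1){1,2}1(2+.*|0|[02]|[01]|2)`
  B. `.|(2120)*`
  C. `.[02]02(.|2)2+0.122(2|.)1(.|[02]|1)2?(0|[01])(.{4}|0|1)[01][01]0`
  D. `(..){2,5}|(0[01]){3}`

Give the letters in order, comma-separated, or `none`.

A

A → match
B → no match
C → no match
D → no match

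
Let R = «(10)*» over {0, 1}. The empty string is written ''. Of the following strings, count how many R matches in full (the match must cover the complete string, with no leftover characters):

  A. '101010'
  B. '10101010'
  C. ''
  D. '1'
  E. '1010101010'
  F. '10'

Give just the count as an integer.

5

A → match
B → match
C → match
D → no match
E → match
F → match
Total matched: 5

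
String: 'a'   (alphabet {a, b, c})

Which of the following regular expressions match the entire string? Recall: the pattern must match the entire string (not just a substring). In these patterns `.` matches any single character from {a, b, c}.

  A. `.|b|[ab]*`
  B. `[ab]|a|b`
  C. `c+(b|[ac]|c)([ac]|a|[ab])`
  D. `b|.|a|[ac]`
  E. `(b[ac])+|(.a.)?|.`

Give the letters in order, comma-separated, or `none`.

A → match
B → match
C → no match — must start with 'c'
D → match
E → match

A, B, D, E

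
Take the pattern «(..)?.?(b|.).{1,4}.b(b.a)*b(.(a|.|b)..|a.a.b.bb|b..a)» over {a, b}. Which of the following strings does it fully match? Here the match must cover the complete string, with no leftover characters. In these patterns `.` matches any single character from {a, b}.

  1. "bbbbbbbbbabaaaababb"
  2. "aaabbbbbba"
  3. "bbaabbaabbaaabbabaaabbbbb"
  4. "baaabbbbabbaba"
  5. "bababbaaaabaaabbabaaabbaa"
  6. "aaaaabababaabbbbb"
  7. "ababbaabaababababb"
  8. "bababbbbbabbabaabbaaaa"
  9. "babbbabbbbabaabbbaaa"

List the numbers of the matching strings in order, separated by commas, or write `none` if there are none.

1, 2, 4

1 → match
2. "aaabbbbbba" → match
3 → no match
4 → match
5 → no match
6 → no match
7 → no match
8 → no match
9 → no match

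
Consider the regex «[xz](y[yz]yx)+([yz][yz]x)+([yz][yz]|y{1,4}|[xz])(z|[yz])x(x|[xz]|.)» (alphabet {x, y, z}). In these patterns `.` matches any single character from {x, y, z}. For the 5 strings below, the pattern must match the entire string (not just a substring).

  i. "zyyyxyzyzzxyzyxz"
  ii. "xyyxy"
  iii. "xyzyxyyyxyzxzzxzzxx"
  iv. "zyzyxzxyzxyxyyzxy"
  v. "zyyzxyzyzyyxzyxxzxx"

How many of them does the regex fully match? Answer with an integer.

1

i → no match
ii → no match
iii → match
iv → no match
v → no match
Total matched: 1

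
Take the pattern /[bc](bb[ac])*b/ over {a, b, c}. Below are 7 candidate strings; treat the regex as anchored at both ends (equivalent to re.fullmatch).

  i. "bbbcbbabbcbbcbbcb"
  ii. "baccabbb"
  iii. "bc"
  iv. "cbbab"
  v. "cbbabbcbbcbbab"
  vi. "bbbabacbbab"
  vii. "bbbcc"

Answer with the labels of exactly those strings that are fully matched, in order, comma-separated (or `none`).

i → match
ii. "baccabbb" → no match
iii. "bc" → no match — must end with "b"
iv. "cbbab" → match
v → match
vi. "bbbabacbbab" → no match
vii. "bbbcc" → no match — must end with "b"

i, iv, v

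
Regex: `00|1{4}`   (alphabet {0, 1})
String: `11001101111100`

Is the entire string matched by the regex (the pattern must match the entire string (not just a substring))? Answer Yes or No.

No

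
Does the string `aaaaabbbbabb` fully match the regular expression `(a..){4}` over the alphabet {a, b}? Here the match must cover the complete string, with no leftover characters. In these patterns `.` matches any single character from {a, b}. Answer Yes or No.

No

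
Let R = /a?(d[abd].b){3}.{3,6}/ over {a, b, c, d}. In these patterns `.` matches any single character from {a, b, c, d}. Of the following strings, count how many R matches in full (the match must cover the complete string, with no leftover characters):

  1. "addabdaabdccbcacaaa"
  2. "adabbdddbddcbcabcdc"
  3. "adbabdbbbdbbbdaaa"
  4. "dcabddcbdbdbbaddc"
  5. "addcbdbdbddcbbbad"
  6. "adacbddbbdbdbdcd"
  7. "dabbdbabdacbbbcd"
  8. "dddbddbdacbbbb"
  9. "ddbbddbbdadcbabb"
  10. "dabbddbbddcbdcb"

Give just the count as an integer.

6

1 → no match
2 → match
3 → match
4 → no match
5 → match
6 → match
7 → match
8 → no match
9 → no match
10 → match
Total matched: 6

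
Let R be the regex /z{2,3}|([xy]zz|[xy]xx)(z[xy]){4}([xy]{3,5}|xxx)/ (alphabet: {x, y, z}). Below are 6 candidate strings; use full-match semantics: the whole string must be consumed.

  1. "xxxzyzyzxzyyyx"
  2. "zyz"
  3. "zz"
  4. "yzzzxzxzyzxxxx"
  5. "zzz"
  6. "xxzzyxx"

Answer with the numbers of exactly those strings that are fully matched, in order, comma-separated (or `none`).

1, 3, 4, 5

1 → match
2 → no match
3 → match
4 → match
5 → match
6 → no match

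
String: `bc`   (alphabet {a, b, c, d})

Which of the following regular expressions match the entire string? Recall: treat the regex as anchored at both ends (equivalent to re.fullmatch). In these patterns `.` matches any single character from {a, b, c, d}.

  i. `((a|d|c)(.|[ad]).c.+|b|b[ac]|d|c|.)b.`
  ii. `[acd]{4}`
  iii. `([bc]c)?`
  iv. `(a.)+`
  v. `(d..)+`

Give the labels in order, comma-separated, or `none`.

i → no match
ii → no match
iii → match
iv → no match — must start with `a`
v → no match — must start with `d`

iii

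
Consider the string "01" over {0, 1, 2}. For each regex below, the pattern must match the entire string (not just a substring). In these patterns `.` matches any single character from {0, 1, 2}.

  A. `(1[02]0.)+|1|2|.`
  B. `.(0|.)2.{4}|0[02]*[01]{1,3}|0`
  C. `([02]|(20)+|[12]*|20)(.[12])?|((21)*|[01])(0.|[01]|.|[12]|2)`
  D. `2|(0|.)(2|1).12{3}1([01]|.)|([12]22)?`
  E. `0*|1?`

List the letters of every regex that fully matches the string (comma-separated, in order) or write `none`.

B, C

A → no match
B → match
C → match
D → no match
E → no match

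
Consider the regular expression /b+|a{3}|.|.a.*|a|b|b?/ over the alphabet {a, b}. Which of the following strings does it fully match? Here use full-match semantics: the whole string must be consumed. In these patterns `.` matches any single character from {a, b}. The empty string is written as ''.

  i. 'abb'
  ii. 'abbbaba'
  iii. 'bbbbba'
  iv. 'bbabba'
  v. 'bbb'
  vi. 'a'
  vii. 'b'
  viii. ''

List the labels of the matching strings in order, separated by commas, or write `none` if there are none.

i → no match
ii → no match
iii → no match
iv → no match
v → match
vi → match
vii → match
viii → match

v, vi, vii, viii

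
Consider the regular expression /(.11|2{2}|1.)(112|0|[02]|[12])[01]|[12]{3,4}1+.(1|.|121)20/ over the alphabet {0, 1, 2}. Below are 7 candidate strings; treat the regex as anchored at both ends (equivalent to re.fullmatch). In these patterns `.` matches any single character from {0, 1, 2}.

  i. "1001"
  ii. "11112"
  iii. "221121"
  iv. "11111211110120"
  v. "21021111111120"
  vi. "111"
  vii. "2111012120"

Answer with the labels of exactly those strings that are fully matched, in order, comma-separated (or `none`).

i → match
ii → no match
iii → match
iv → no match
v → no match
vi → no match
vii → match

i, iii, vii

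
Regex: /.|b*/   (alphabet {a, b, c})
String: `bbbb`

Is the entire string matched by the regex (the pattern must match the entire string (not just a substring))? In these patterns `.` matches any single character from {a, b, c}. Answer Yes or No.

Yes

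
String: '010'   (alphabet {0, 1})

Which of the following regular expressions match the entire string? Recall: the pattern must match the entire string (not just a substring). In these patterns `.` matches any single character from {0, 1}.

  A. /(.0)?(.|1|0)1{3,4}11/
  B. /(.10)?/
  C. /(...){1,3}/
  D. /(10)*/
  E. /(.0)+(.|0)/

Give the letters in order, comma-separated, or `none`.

B, C

A → no match — must end with '111'
B → match
C → match
D → no match
E → no match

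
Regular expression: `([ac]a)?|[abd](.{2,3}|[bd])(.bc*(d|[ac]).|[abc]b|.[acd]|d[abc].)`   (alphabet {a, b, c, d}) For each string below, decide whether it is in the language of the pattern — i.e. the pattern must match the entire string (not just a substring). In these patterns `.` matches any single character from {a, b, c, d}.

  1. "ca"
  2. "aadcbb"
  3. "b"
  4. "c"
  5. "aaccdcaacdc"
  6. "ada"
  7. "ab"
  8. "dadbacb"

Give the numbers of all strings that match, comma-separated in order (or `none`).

1, 2

1. "ca" → match
2. "aadcbb" → match
3. "b" → no match
4. "c" → no match
5. "aaccdcaacdc" → no match
6. "ada" → no match
7. "ab" → no match
8. "dadbacb" → no match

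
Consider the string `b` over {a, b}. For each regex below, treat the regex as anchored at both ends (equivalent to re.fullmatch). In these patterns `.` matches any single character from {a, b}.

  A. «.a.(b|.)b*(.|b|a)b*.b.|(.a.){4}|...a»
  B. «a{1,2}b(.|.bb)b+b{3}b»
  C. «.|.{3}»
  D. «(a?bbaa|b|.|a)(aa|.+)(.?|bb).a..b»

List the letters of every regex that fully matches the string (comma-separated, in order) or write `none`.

A → no match
B → no match — must start with `a`
C → match
D → no match

C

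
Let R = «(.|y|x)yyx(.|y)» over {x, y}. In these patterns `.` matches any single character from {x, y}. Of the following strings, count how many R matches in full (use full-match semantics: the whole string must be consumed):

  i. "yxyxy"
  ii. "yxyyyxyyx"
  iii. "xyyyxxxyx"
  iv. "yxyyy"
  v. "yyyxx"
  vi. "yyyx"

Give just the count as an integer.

i → no match
ii → no match
iii → no match
iv → no match
v → match
vi → no match
Total matched: 1

1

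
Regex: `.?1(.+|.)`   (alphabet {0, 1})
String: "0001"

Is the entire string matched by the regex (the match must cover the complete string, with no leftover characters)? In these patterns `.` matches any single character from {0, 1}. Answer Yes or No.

No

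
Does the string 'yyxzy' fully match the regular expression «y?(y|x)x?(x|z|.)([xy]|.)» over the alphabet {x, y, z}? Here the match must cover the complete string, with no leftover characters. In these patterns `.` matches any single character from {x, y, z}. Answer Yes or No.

Yes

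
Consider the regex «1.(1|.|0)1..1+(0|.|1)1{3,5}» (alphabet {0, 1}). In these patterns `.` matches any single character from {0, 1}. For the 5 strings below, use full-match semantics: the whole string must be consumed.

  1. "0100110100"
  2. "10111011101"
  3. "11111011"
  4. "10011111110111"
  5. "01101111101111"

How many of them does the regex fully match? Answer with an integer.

1. "0100110100" → no match — must start with "1"
2. "10111011101" → no match
3. "11111011" → no match
4 → match
5 → no match — must start with "1"
Total matched: 1

1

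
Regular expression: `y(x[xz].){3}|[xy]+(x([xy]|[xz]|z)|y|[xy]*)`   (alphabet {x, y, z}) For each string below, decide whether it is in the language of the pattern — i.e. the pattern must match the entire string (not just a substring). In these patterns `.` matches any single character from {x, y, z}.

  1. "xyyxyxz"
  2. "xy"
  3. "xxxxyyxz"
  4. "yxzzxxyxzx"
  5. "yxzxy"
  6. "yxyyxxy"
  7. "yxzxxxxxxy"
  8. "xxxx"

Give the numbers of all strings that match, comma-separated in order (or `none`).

1 → match
2 → match
3 → match
4 → match
5 → no match
6 → match
7 → match
8 → match

1, 2, 3, 4, 6, 7, 8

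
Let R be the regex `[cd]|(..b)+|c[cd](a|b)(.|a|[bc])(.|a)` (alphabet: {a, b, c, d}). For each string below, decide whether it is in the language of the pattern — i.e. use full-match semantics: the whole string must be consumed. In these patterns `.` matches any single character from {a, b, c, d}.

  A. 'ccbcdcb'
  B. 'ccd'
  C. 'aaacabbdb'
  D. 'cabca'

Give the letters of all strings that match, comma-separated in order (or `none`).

none

A → no match
B → no match
C → no match
D → no match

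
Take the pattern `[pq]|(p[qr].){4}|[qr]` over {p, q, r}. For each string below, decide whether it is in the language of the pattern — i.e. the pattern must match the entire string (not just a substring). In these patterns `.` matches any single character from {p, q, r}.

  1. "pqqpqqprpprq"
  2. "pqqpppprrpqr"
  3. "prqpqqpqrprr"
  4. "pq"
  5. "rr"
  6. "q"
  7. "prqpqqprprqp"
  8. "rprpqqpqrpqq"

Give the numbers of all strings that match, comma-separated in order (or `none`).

1 → match
2 → no match
3 → match
4 → no match
5 → no match
6 → match
7 → no match
8 → no match

1, 3, 6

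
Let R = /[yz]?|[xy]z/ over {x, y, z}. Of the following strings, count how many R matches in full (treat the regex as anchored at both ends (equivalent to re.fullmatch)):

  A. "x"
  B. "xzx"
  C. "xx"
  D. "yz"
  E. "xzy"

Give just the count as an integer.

A. "x" → no match
B. "xzx" → no match
C. "xx" → no match
D. "yz" → match
E. "xzy" → no match
Total matched: 1

1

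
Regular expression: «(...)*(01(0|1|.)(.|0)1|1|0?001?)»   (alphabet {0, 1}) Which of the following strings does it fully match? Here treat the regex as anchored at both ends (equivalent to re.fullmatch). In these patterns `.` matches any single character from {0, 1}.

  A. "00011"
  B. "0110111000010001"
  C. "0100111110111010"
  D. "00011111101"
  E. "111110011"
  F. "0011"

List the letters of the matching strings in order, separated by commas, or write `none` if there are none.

A → no match
B → match
C → no match
D → no match
E → no match
F → match

B, F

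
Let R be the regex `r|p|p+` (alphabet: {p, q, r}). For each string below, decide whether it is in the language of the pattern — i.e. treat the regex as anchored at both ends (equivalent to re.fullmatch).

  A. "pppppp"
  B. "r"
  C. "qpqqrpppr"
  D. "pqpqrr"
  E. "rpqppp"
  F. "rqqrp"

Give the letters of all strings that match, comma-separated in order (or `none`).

A → match
B → match
C → no match
D → no match
E → no match
F → no match

A, B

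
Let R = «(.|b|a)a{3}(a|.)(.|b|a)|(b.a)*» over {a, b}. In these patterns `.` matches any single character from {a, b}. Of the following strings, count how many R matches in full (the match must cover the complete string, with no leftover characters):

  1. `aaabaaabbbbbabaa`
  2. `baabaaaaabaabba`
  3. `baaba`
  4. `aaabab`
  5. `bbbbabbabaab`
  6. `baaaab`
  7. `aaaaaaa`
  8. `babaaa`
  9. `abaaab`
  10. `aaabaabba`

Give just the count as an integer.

1 → no match
2 → no match
3 → no match
4 → no match
5 → no match
6 → match
7 → no match
8 → no match
9 → no match
10 → no match
Total matched: 1

1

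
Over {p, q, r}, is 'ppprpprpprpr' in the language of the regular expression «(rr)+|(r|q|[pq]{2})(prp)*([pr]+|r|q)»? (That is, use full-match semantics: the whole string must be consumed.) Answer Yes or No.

Yes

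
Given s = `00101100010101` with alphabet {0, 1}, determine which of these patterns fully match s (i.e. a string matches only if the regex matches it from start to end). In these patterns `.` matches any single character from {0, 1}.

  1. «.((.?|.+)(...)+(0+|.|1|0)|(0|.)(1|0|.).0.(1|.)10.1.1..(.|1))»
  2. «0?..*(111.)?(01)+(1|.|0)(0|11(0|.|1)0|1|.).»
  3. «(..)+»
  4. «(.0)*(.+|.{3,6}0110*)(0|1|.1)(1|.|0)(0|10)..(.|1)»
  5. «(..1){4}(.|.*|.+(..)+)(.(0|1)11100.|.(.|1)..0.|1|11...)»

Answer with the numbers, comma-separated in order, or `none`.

1, 3, 4

1 → match
2 → no match
3 → match
4 → match
5 → no match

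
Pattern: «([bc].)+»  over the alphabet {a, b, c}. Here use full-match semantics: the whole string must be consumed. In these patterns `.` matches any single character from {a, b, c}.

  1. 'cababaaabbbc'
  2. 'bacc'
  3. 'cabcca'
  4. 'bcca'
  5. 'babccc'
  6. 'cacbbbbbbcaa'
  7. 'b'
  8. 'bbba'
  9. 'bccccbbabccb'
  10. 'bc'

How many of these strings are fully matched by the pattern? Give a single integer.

7

1 → no match
2 → match
3 → match
4 → match
5 → match
6 → no match
7 → no match
8 → match
9 → match
10 → match
Total matched: 7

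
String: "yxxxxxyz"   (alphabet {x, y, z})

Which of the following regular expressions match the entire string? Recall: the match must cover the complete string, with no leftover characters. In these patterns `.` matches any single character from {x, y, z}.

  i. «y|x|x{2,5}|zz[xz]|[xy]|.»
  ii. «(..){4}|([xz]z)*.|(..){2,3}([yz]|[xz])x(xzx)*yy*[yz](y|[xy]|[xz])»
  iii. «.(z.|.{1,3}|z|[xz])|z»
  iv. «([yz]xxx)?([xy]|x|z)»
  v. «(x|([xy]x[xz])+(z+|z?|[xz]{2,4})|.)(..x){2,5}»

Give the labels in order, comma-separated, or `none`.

i → no match
ii → match
iii → no match
iv → no match
v → no match — must end with "x"

ii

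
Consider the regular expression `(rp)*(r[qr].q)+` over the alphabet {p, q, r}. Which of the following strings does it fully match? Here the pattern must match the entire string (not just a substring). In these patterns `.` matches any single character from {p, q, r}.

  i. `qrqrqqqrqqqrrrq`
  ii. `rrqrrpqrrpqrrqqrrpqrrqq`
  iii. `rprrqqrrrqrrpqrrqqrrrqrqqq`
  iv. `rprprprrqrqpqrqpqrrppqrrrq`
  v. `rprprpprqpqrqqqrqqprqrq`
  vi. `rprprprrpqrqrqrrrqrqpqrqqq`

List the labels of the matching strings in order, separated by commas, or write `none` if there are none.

i → no match
ii → no match
iii → match
iv → no match
v → no match
vi → match

iii, vi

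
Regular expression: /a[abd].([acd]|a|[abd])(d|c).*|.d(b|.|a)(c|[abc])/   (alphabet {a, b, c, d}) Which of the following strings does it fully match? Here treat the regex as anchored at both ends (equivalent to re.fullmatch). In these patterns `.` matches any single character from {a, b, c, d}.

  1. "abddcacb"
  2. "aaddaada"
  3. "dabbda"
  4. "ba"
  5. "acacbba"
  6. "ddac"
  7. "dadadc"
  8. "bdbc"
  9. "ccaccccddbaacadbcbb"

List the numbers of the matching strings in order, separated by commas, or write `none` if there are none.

1, 6, 8

1 → match
2 → no match
3 → no match
4 → no match
5 → no match
6 → match
7 → no match
8 → match
9 → no match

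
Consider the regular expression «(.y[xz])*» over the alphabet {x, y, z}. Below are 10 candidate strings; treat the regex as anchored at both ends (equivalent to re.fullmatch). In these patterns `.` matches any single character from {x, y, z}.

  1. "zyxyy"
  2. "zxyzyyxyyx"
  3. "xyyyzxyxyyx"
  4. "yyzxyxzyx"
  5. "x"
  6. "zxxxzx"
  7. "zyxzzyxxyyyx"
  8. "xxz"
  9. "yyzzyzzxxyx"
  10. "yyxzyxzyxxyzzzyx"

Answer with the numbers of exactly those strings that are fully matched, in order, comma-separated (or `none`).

4

1. "zyxyy" → no match
2. "zxyzyyxyyx" → no match
3. "xyyyzxyxyyx" → no match
4. "yyzxyxzyx" → match
5. "x" → no match
6. "zxxxzx" → no match
7. "zyxzzyxxyyyx" → no match
8. "xxz" → no match
9. "yyzzyzzxxyx" → no match
10 → no match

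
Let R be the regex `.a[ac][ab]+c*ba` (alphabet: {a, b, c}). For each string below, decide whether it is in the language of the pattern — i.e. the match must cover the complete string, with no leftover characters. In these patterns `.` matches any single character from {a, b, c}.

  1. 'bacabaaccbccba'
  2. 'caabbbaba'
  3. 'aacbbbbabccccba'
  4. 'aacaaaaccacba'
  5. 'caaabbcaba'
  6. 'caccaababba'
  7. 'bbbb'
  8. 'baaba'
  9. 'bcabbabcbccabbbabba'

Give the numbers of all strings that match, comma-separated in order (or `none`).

1 → no match
2 → match
3 → match
4 → no match
5 → no match
6 → no match
7 → no match — must end with 'ba'
8 → no match
9 → no match

2, 3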